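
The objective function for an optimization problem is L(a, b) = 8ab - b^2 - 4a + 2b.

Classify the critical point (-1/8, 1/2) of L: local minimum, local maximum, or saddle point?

The Hessian of L is constant: H = [[0, 8], [8, -2]].
det(H) = 0·(-2) − 8² = -64.
Since det(H) < 0, H is indefinite and the critical point is a saddle point.

saddle point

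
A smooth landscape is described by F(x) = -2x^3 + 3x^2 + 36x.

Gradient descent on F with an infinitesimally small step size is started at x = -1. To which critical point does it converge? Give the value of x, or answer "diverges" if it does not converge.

F'(x) = -6(x - 3)(x + 2), so F'(-1) = 24.
Gradient descent moves in the -F' direction, i.e. x is decreasing.
The nearest critical point in that direction is x = -2, where F'' = 30 > 0 (a local minimum). The iterate converges there.

-2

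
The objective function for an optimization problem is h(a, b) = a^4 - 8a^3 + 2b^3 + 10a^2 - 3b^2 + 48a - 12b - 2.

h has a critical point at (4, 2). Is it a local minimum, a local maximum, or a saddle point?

The mixed partial ∂²h/∂a∂b is 0, so the Hessian at any point is diag(h_aa, h_bb) = diag(4(3a^2 - 12a + 5), 6(2b - 1)).
At (4, 2): H = diag(20, 18).
Both eigenvalues are positive, so H is positive definite: a local minimum.

local minimum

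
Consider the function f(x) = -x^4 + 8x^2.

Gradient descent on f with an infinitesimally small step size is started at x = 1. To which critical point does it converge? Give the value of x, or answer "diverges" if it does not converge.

f'(x) = -4x(x - 2)(x + 2), so f'(1) = 12.
Gradient descent moves in the -f' direction, i.e. x is decreasing.
The nearest critical point in that direction is x = 0, where f'' = 16 > 0 (a local minimum). The iterate converges there.

0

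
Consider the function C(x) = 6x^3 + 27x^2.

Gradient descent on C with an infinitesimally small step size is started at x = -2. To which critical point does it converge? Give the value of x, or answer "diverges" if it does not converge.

0

C'(x) = 18x(x + 3), so C'(-2) = -36.
Gradient descent moves in the -C' direction, i.e. x is increasing.
The nearest critical point in that direction is x = 0, where C'' = 54 > 0 (a local minimum). The iterate converges there.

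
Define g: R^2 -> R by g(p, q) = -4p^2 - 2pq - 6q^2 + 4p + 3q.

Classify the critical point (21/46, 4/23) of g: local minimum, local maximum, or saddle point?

local maximum

The Hessian of g is constant: H = [[-8, -2], [-2, -12]].
det(H) = (-8)·(-12) − (-2)² = 92.
det(H) > 0 and tr(H) = -20 < 0, so H is negative definite and the point is a local maximum.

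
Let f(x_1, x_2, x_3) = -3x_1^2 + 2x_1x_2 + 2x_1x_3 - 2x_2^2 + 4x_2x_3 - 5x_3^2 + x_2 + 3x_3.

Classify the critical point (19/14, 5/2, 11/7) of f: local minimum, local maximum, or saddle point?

local maximum

The Hessian is constant: H = [[-6, 2, 2], [2, -4, 4], [2, 4, -10]].
Leading principal minors: Δ₁ = -6, Δ₂ = 20, Δ₃ = -56.
The minors alternate sign starting negative (−, +, −), so H is negative definite: a local maximum.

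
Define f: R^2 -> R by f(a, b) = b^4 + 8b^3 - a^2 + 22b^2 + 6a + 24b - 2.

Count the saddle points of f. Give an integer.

2

f separates as a function of a plus a function of b, so ∇f=0 decouples.
∂f/∂a = -2(a - 3) = 0 at a ∈ {3}; ∂f/∂b = 4(b + 1)(b + 2)(b + 3) = 0 at b ∈ {-3, -2, -1}.
The Hessian is diagonal: diag(f_aa, f_bb). Second derivatives: f_aa(3)=-2; f_bb(-3)=8, f_bb(-2)=-4, f_bb(-1)=8.
Saddle points occur where the two diagonal entries have opposite signs: (3, -3), (3, -1). Count: 2.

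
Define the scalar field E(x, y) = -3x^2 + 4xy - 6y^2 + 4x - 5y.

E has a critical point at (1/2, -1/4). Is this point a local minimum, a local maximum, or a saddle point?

local maximum

The Hessian of E is constant: H = [[-6, 4], [4, -12]].
det(H) = (-6)·(-12) − 4² = 56.
det(H) > 0 and tr(H) = -18 < 0, so H is negative definite and the point is a local maximum.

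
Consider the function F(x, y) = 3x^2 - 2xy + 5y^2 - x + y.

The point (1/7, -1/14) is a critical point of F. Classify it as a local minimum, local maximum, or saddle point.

The Hessian of F is constant: H = [[6, -2], [-2, 10]].
det(H) = 6·10 − (-2)² = 56.
det(H) > 0 and tr(H) = 16 > 0, so H is positive definite and the point is a local minimum.

local minimum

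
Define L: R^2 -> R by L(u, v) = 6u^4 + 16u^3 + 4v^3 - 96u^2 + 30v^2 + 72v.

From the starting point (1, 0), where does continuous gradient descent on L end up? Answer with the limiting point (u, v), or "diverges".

(2, -2)

L is separable, so gradient descent decouples: u follows -∂L/∂u, v follows -∂L/∂v.
∂L/∂u = 24u(u - 2)(u + 4); at u=1 this is -120, so u increases.
∂L/∂v = 12(v + 2)(v + 3); at v=0 this is 72, so v decreases.
u converges to its nearest critical value 2 (a local min of the u-part); v converges to -2. The iterate converges to (2, -2).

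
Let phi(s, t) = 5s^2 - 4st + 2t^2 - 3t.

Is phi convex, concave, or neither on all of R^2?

convex

phi is quadratic, so its Hessian is the constant matrix H = [[10, -4], [-4, 4]].
det(H) = 24, tr(H) = 14.
det(H) > 0 and tr(H) > 0, so H is positive definite everywhere: convex.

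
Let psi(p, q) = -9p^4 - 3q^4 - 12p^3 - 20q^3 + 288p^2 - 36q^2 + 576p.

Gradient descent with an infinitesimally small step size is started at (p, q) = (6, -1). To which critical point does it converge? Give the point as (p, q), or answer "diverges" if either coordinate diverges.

psi is separable, so gradient descent decouples: p follows -∂psi/∂p, q follows -∂psi/∂q.
∂psi/∂p = -36(p - 4)(p + 1)(p + 4); at p=6 this is -5040, so p increases.
∂psi/∂q = -12q(q + 2)(q + 3); at q=-1 this is 24, so q decreases.
The p-coordinate has no critical point in that direction and runs off to infinity.

diverges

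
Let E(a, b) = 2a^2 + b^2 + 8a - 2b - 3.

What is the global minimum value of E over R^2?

E(a,b) separates as P(a) + Q(b) − 3, so its minimum is min P + min Q − 3.
P'(a) = 4a + 8 vanishes at a ∈ {-2}; Q'(b) = 2b - 2 vanishes at b ∈ {1}.
Local minima of P (where P''>0): P(-2)=-8. Local minima of Q: Q(1)=-1.
So the global minimum of E is P(-2) + Q(1) − 3 = -8 − 1 − 3 = -12, attained at (-2, 1).

-12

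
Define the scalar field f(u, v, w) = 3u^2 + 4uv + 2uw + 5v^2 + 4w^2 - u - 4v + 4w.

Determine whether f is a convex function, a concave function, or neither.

f is quadratic, so its Hessian is the constant matrix H = [[6, 4, 2], [4, 10, 0], [2, 0, 8]].
Leading principal minors: 6, 44, 312.
All positive ⇒ H ≻ 0 ⇒ convex.

convex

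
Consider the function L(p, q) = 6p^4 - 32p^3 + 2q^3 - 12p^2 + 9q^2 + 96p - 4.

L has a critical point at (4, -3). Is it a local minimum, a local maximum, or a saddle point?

The mixed partial ∂²L/∂p∂q is 0, so the Hessian at any point is diag(L_pp, L_qq) = diag(24(3p^2 - 8p - 1), 6(2q + 3)).
At (4, -3): H = diag(360, -18).
The eigenvalues have opposite signs, so H is indefinite: a saddle point.

saddle point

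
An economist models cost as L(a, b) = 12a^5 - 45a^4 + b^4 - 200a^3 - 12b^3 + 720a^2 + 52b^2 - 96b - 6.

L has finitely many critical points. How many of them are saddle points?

L separates as a function of a plus a function of b, so ∇L=0 decouples.
∂L/∂a = 60a(a - 4)(a - 2)(a + 3) = 0 at a ∈ {-3, 0, 2, 4}; ∂L/∂b = 4(b - 4)(b - 3)(b - 2) = 0 at b ∈ {2, 3, 4}.
The Hessian is diagonal: diag(L_aa, L_bb). Second derivatives: L_aa(-3)=-6300, L_aa(0)=1440, L_aa(2)=-1200, L_aa(4)=3360; L_bb(2)=8, L_bb(3)=-4, L_bb(4)=8.
Saddle points occur where the two diagonal entries have opposite signs: (-3, 2), (-3, 4), (0, 3), (2, 2), (2, 4), (4, 3). Count: 6.

6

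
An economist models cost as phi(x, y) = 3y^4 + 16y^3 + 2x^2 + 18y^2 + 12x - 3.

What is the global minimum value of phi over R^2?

-48

phi(x,y) separates as P(x) + Q(y) − 3, so its minimum is min P + min Q − 3.
P'(x) = 4x + 12 vanishes at x ∈ {-3}; Q'(y) = 12y(y + 1)(y + 3) vanishes at y ∈ {-3, -1, 0}.
Local minima of P (where P''>0): P(-3)=-18. Local minima of Q: Q(-3)=-27, Q(0)=0.
So the global minimum of phi is P(-3) + Q(-3) − 3 = -18 − 27 − 3 = -48, attained at (-3, -3).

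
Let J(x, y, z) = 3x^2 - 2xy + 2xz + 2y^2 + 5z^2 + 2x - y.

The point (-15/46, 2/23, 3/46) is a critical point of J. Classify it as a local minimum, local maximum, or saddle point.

local minimum

The Hessian is constant: H = [[6, -2, 2], [-2, 4, 0], [2, 0, 10]].
Leading principal minors: Δ₁ = 6, Δ₂ = 20, Δ₃ = 184.
All leading minors are positive, so H is positive definite: a local minimum.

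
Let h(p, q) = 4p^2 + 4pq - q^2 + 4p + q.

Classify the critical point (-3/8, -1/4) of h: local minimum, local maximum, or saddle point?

The Hessian of h is constant: H = [[8, 4], [4, -2]].
det(H) = 8·(-2) − 4² = -32.
Since det(H) < 0, H is indefinite and the critical point is a saddle point.

saddle point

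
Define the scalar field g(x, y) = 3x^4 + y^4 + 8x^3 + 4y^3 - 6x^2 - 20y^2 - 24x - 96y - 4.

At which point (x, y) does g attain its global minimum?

(1, 3)

g(x,y) separates as P(x) + Q(y) − 4, so its minimum is min P + min Q − 4.
P'(x) = 12(x - 1)(x + 1)(x + 2) vanishes at x ∈ {-2, -1, 1}; Q'(y) = 4(y - 3)(y + 2)(y + 4) vanishes at y ∈ {-4, -2, 3}.
Local minima of P (where P''>0): P(-2)=8, P(1)=-19. Local minima of Q: Q(-4)=64, Q(3)=-279.
So the global minimum of g is P(1) + Q(3) − 4 = -19 − 279 − 4 = -302, attained at (1, 3).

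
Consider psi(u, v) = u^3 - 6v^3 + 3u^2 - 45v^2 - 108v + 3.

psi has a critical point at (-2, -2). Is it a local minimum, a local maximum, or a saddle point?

local maximum

The mixed partial ∂²psi/∂u∂v is 0, so the Hessian at any point is diag(psi_uu, psi_vv) = diag(6(u + 1), -18(2v + 5)).
At (-2, -2): H = diag(-6, -18).
Both eigenvalues are negative, so H is negative definite: a local maximum.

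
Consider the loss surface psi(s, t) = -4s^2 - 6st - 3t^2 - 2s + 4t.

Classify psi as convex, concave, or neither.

psi is quadratic, so its Hessian is the constant matrix H = [[-8, -6], [-6, -6]].
det(H) = 12, tr(H) = -14.
det(H) > 0 and tr(H) < 0, so H is negative definite everywhere: concave.

concave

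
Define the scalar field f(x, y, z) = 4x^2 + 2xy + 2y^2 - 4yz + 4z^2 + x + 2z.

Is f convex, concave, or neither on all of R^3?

convex

f is quadratic, so its Hessian is the constant matrix H = [[8, 2, 0], [2, 4, -4], [0, -4, 8]].
Leading principal minors: 8, 28, 96.
All positive ⇒ H ≻ 0 ⇒ convex.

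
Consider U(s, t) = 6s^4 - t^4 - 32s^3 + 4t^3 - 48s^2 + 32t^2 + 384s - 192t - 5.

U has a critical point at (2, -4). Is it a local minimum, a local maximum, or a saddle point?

The mixed partial ∂²U/∂s∂t is 0, so the Hessian at any point is diag(U_ss, U_tt) = diag(24(3s^2 - 8s - 4), 4(-3t^2 + 6t + 16)).
At (2, -4): H = diag(-192, -224).
Both eigenvalues are negative, so H is negative definite: a local maximum.

local maximum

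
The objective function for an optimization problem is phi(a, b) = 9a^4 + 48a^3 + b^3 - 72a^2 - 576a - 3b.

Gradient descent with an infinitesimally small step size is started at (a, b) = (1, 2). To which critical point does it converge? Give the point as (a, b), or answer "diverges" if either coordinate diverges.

(2, 1)

phi is separable, so gradient descent decouples: a follows -∂phi/∂a, b follows -∂phi/∂b.
∂phi/∂a = 36(a - 2)(a + 2)(a + 4); at a=1 this is -540, so a increases.
∂phi/∂b = 3(b - 1)(b + 1); at b=2 this is 9, so b decreases.
a converges to its nearest critical value 2 (a local min of the a-part); b converges to 1. The iterate converges to (2, 1).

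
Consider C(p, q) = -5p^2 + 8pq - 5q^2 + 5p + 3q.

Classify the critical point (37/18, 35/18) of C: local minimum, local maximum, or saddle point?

The Hessian of C is constant: H = [[-10, 8], [8, -10]].
det(H) = (-10)·(-10) − 8² = 36.
det(H) > 0 and tr(H) = -20 < 0, so H is negative definite and the point is a local maximum.

local maximum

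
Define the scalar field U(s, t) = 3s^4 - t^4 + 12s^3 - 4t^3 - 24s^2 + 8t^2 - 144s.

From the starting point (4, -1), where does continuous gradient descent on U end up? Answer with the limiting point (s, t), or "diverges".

U is separable, so gradient descent decouples: s follows -∂U/∂s, t follows -∂U/∂t.
∂U/∂s = 12(s - 2)(s + 2)(s + 3); at s=4 this is 1008, so s decreases.
∂U/∂t = -4t(t - 1)(t + 4); at t=-1 this is -24, so t increases.
s converges to its nearest critical value 2 (a local min of the s-part); t converges to 0. The iterate converges to (2, 0).

(2, 0)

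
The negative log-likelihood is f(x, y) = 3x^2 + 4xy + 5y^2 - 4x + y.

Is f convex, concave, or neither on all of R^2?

convex

f is quadratic, so its Hessian is the constant matrix H = [[6, 4], [4, 10]].
det(H) = 44, tr(H) = 16.
det(H) > 0 and tr(H) > 0, so H is positive definite everywhere: convex.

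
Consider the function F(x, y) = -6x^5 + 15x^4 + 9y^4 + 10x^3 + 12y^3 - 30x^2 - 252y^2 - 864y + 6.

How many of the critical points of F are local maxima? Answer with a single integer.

F separates as a function of x plus a function of y, so ∇F=0 decouples.
∂F/∂x = -30x(x - 2)(x - 1)(x + 1) = 0 at x ∈ {-1, 0, 1, 2}; ∂F/∂y = 36(y - 4)(y + 2)(y + 3) = 0 at y ∈ {-3, -2, 4}.
The Hessian is diagonal: diag(F_xx, F_yy). Second derivatives: F_xx(-1)=180, F_xx(0)=-60, F_xx(1)=60, F_xx(2)=-180; F_yy(-3)=252, F_yy(-2)=-216, F_yy(4)=1512.
Local maxima occur where both diagonal entries negative: (0, -2), (2, -2). Count: 2.

2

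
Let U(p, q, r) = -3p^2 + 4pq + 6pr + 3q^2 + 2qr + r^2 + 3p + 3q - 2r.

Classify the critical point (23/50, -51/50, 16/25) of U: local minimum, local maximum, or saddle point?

The Hessian is constant: H = [[-6, 4, 6], [4, 6, 2], [6, 2, 2]].
Leading principal minors: Δ₁ = -6, Δ₂ = -52, Δ₃ = -200.
The minors fit neither the all-positive nor the alternating-sign pattern, so H is indefinite: a saddle point.

saddle point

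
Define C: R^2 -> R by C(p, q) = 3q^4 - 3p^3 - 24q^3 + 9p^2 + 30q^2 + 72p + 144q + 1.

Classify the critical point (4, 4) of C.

saddle point

The mixed partial ∂²C/∂p∂q is 0, so the Hessian at any point is diag(C_pp, C_qq) = diag(18(-p + 1), 12(3q^2 - 12q + 5)).
At (4, 4): H = diag(-54, 60).
The eigenvalues have opposite signs, so H is indefinite: a saddle point.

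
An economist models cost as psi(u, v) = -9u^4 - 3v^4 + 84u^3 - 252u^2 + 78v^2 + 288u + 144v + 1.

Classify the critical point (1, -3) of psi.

local maximum

The mixed partial ∂²psi/∂u∂v is 0, so the Hessian at any point is diag(psi_uu, psi_vv) = diag(36(-3u^2 + 14u - 14), 12(-3v^2 + 13)).
At (1, -3): H = diag(-108, -168).
Both eigenvalues are negative, so H is negative definite: a local maximum.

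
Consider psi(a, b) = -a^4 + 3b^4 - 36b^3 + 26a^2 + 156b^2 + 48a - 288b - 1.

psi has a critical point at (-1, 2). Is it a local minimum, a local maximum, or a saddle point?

local minimum

The mixed partial ∂²psi/∂a∂b is 0, so the Hessian at any point is diag(psi_aa, psi_bb) = diag(4(-3a^2 + 13), 12(3b^2 - 18b + 26)).
At (-1, 2): H = diag(40, 24).
Both eigenvalues are positive, so H is positive definite: a local minimum.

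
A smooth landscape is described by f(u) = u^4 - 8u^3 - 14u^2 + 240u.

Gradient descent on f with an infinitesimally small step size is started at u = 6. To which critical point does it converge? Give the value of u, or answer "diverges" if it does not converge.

5

f'(u) = 4(u - 5)(u - 4)(u + 3), so f'(6) = 72.
Gradient descent moves in the -f' direction, i.e. u is decreasing.
The nearest critical point in that direction is u = 5, where f'' = 32 > 0 (a local minimum). The iterate converges there.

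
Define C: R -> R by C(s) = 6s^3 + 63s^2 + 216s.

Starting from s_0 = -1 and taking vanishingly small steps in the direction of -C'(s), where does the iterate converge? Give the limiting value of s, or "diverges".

C'(s) = 18(s + 3)(s + 4), so C'(-1) = 108.
Gradient descent moves in the -C' direction, i.e. s is decreasing.
The nearest critical point in that direction is s = -3, where C'' = 18 > 0 (a local minimum). The iterate converges there.

-3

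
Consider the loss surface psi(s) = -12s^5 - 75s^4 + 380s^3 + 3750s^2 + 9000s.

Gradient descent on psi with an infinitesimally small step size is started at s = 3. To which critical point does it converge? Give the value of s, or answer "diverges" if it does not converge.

-2

psi'(s) = -60(s - 5)(s + 2)(s + 3)(s + 5), so psi'(3) = 28800.
Gradient descent moves in the -psi' direction, i.e. s is decreasing.
The nearest critical point in that direction is s = -2, where psi'' = 1260 > 0 (a local minimum). The iterate converges there.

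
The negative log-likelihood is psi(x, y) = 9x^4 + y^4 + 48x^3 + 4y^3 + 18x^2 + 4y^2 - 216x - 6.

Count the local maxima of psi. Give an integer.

1

psi separates as a function of x plus a function of y, so ∇psi=0 decouples.
∂psi/∂x = 36(x - 1)(x + 2)(x + 3) = 0 at x ∈ {-3, -2, 1}; ∂psi/∂y = 4y(y + 1)(y + 2) = 0 at y ∈ {-2, -1, 0}.
The Hessian is diagonal: diag(psi_xx, psi_yy). Second derivatives: psi_xx(-3)=144, psi_xx(-2)=-108, psi_xx(1)=432; psi_yy(-2)=8, psi_yy(-1)=-4, psi_yy(0)=8.
Local maxima occur where both diagonal entries negative: (-2, -1). Count: 1.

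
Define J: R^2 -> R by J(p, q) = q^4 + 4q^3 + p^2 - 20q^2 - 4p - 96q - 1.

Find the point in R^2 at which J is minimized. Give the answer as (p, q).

(2, 3)

J(p,q) separates as A(p) + B(q) − 1, so its minimum is min A + min B − 1.
A'(p) = 2p - 4 vanishes at p ∈ {2}; B'(q) = 4(q - 3)(q + 2)(q + 4) vanishes at q ∈ {-4, -2, 3}.
Local minima of A (where A''>0): A(2)=-4. Local minima of B: B(-4)=64, B(3)=-279.
So the global minimum of J is A(2) + B(3) − 1 = -4 − 279 − 1 = -284, attained at (2, 3).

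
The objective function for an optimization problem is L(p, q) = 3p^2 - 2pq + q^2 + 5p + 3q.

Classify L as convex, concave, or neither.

L is quadratic, so its Hessian is the constant matrix H = [[6, -2], [-2, 2]].
det(H) = 8, tr(H) = 8.
det(H) > 0 and tr(H) > 0, so H is positive definite everywhere: convex.

convex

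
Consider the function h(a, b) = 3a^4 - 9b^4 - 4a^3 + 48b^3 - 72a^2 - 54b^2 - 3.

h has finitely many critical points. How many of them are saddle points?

h separates as a function of a plus a function of b, so ∇h=0 decouples.
∂h/∂a = 12a(a - 4)(a + 3) = 0 at a ∈ {-3, 0, 4}; ∂h/∂b = -36b(b - 3)(b - 1) = 0 at b ∈ {0, 1, 3}.
The Hessian is diagonal: diag(h_aa, h_bb). Second derivatives: h_aa(-3)=252, h_aa(0)=-144, h_aa(4)=336; h_bb(0)=-108, h_bb(1)=72, h_bb(3)=-216.
Saddle points occur where the two diagonal entries have opposite signs: (-3, 0), (-3, 3), (0, 1), (4, 0), (4, 3). Count: 5.

5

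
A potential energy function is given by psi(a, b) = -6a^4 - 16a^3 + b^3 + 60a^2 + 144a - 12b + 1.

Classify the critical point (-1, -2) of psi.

The mixed partial ∂²psi/∂a∂b is 0, so the Hessian at any point is diag(psi_aa, psi_bb) = diag(24(-3a^2 - 4a + 5), 6b).
At (-1, -2): H = diag(144, -12).
The eigenvalues have opposite signs, so H is indefinite: a saddle point.

saddle point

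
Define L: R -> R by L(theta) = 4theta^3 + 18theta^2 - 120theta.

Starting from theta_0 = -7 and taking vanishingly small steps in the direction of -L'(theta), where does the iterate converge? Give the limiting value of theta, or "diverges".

L'(theta) = 12(theta - 2)(theta + 5), so L'(-7) = 216.
Gradient descent moves in the -L' direction, i.e. theta is decreasing.
There is no critical point below theta=-7, and L' keeps the same sign, so the iterate runs off to −∞.

diverges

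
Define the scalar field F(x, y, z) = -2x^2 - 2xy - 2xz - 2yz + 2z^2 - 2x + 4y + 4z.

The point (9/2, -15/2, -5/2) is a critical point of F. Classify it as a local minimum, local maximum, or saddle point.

The Hessian is constant: H = [[-4, -2, -2], [-2, 0, -2], [-2, -2, 4]].
Leading principal minors: Δ₁ = -4, Δ₂ = -4, Δ₃ = -16.
The minors fit neither the all-positive nor the alternating-sign pattern, so H is indefinite: a saddle point.

saddle point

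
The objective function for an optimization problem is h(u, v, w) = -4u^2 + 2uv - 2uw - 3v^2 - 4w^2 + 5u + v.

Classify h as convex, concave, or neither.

concave

h is quadratic, so its Hessian is the constant matrix H = [[-8, 2, -2], [2, -6, 0], [-2, 0, -8]].
Leading principal minors: -8, 44, -328.
Signs alternate −, +, − ⇒ H ≺ 0 ⇒ concave.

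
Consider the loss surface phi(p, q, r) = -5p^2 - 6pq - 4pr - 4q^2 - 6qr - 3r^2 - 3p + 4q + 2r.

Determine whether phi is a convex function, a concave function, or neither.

concave

phi is quadratic, so its Hessian is the constant matrix H = [[-10, -6, -4], [-6, -8, -6], [-4, -6, -6]].
Leading principal minors: -10, 44, -64.
Signs alternate −, +, − ⇒ H ≺ 0 ⇒ concave.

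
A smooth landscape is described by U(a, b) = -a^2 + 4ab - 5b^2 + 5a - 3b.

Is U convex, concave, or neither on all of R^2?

concave

U is quadratic, so its Hessian is the constant matrix H = [[-2, 4], [4, -10]].
det(H) = 4, tr(H) = -12.
det(H) > 0 and tr(H) < 0, so H is negative definite everywhere: concave.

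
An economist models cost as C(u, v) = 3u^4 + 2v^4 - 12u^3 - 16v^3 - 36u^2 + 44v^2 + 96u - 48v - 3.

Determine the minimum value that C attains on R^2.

-213

C(u,v) separates as P(u) + Q(v) − 3, so its minimum is min P + min Q − 3.
P'(u) = 12(u - 4)(u - 1)(u + 2) vanishes at u ∈ {-2, 1, 4}; Q'(v) = 8(v - 3)(v - 2)(v - 1) vanishes at v ∈ {1, 2, 3}.
Local minima of P (where P''>0): P(-2)=-192, P(4)=-192. Local minima of Q: Q(1)=-18, Q(3)=-18.
So the global minimum of C is P(-2) + Q(1) − 3 = -192 − 18 − 3 = -213, attained at (-2, 1).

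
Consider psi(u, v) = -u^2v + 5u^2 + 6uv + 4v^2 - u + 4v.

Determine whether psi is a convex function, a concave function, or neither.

neither

The term -u^2v is cubic, so the Hessian is not constant.
∂²psi/∂u² = -2v + 10, which takes both signs as v varies (negative for sufficiently large v). A diagonal entry of the Hessian changing sign means the Hessian is neither positive- nor negative-semidefinite on all of R^2.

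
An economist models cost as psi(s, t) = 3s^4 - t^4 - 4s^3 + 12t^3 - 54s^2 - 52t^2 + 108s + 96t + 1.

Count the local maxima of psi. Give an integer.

psi separates as a function of s plus a function of t, so ∇psi=0 decouples.
∂psi/∂s = 12(s - 3)(s - 1)(s + 3) = 0 at s ∈ {-3, 1, 3}; ∂psi/∂t = -4(t - 4)(t - 3)(t - 2) = 0 at t ∈ {2, 3, 4}.
The Hessian is diagonal: diag(psi_ss, psi_tt). Second derivatives: psi_ss(-3)=288, psi_ss(1)=-96, psi_ss(3)=144; psi_tt(2)=-8, psi_tt(3)=4, psi_tt(4)=-8.
Local maxima occur where both diagonal entries negative: (1, 2), (1, 4). Count: 2.

2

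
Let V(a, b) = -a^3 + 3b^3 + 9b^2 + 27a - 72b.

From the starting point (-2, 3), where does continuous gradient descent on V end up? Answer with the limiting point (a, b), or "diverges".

V is separable, so gradient descent decouples: a follows -∂V/∂a, b follows -∂V/∂b.
∂V/∂a = -3(a - 3)(a + 3); at a=-2 this is 15, so a decreases.
∂V/∂b = 9(b - 2)(b + 4); at b=3 this is 63, so b decreases.
a converges to its nearest critical value -3 (a local min of the a-part); b converges to 2. The iterate converges to (-3, 2).

(-3, 2)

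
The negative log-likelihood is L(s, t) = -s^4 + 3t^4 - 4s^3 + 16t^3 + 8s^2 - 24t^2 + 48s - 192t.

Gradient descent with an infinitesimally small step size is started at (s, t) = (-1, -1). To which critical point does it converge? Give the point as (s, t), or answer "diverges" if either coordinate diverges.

L is separable, so gradient descent decouples: s follows -∂L/∂s, t follows -∂L/∂t.
∂L/∂s = -4(s - 2)(s + 2)(s + 3); at s=-1 this is 24, so s decreases.
∂L/∂t = 12(t - 2)(t + 2)(t + 4); at t=-1 this is -108, so t increases.
s converges to its nearest critical value -2 (a local min of the s-part); t converges to 2. The iterate converges to (-2, 2).

(-2, 2)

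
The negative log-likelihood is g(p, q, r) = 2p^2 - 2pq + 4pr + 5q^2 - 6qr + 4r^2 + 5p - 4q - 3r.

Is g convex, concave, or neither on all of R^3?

g is quadratic, so its Hessian is the constant matrix H = [[4, -2, 4], [-2, 10, -6], [4, -6, 8]].
Leading principal minors: 4, 36, 80.
All positive ⇒ H ≻ 0 ⇒ convex.

convex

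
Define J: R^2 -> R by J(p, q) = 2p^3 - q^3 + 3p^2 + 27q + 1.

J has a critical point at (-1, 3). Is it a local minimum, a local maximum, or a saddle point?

local maximum

The mixed partial ∂²J/∂p∂q is 0, so the Hessian at any point is diag(J_pp, J_qq) = diag(6(2p + 1), -6q).
At (-1, 3): H = diag(-6, -18).
Both eigenvalues are negative, so H is negative definite: a local maximum.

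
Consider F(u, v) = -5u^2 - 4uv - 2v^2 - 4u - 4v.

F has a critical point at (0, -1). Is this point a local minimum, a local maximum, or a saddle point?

local maximum

The Hessian of F is constant: H = [[-10, -4], [-4, -4]].
det(H) = (-10)·(-4) − (-4)² = 24.
det(H) > 0 and tr(H) = -14 < 0, so H is negative definite and the point is a local maximum.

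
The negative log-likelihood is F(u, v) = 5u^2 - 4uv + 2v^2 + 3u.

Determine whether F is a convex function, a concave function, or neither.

F is quadratic, so its Hessian is the constant matrix H = [[10, -4], [-4, 4]].
det(H) = 24, tr(H) = 14.
det(H) > 0 and tr(H) > 0, so H is positive definite everywhere: convex.

convex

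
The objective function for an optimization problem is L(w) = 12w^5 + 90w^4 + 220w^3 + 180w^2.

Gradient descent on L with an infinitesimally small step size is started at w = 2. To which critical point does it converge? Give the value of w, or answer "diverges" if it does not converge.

0

L'(w) = 60w(w + 1)(w + 2)(w + 3), so L'(2) = 7200.
Gradient descent moves in the -L' direction, i.e. w is decreasing.
The nearest critical point in that direction is w = 0, where L'' = 360 > 0 (a local minimum). The iterate converges there.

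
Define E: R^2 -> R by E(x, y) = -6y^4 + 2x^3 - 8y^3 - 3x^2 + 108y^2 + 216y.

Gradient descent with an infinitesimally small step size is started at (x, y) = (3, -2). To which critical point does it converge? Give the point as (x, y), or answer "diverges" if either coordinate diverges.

E is separable, so gradient descent decouples: x follows -∂E/∂x, y follows -∂E/∂y.
∂E/∂x = 6x(x - 1); at x=3 this is 36, so x decreases.
∂E/∂y = -24(y - 3)(y + 1)(y + 3); at y=-2 this is -120, so y increases.
x converges to its nearest critical value 1 (a local min of the x-part); y converges to -1. The iterate converges to (1, -1).

(1, -1)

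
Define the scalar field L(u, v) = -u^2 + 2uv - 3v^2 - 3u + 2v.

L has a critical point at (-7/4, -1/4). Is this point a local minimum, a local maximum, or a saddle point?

The Hessian of L is constant: H = [[-2, 2], [2, -6]].
det(H) = (-2)·(-6) − 2² = 8.
det(H) > 0 and tr(H) = -8 < 0, so H is negative definite and the point is a local maximum.

local maximum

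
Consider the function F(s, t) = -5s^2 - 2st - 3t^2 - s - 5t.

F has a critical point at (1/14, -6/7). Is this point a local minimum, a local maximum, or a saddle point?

local maximum

The Hessian of F is constant: H = [[-10, -2], [-2, -6]].
det(H) = (-10)·(-6) − (-2)² = 56.
det(H) > 0 and tr(H) = -16 < 0, so H is negative definite and the point is a local maximum.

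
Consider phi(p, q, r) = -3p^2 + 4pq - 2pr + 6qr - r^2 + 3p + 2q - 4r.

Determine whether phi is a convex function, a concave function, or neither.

neither

phi is quadratic, so its Hessian is the constant matrix H = [[-6, 4, -2], [4, 0, 6], [-2, 6, -2]].
Leading principal minors: -6, -16, 152.
Neither pattern holds ⇒ H is indefinite ⇒ neither convex nor concave.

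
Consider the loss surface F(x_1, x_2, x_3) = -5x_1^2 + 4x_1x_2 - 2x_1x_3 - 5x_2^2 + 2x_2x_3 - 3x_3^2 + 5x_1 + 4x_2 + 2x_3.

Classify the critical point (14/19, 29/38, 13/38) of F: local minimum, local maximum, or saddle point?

local maximum

The Hessian is constant: H = [[-10, 4, -2], [4, -10, 2], [-2, 2, -6]].
Leading principal minors: Δ₁ = -10, Δ₂ = 84, Δ₃ = -456.
The minors alternate sign starting negative (−, +, −), so H is negative definite: a local maximum.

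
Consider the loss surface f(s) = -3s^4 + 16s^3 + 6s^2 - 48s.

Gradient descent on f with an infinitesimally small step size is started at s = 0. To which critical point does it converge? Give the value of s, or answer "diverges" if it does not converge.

1

f'(s) = -12(s - 4)(s - 1)(s + 1), so f'(0) = -48.
Gradient descent moves in the -f' direction, i.e. s is increasing.
The nearest critical point in that direction is s = 1, where f'' = 72 > 0 (a local minimum). The iterate converges there.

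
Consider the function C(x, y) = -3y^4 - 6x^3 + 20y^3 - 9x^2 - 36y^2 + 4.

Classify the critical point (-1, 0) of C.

saddle point

The mixed partial ∂²C/∂x∂y is 0, so the Hessian at any point is diag(C_xx, C_yy) = diag(-18(2x + 1), 12(-3y^2 + 10y - 6)).
At (-1, 0): H = diag(18, -72).
The eigenvalues have opposite signs, so H is indefinite: a saddle point.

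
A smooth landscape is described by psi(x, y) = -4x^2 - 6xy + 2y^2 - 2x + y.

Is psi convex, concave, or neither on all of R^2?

psi is quadratic, so its Hessian is the constant matrix H = [[-8, -6], [-6, 4]].
det(H) = -68, tr(H) = -4.
det(H) < 0, so H is indefinite: neither convex nor concave.

neither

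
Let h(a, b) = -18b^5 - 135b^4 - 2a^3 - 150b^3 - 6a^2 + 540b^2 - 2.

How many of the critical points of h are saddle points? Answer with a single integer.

4

h separates as a function of a plus a function of b, so ∇h=0 decouples.
∂h/∂a = -6a(a + 2) = 0 at a ∈ {-2, 0}; ∂h/∂b = -90b(b - 1)(b + 3)(b + 4) = 0 at b ∈ {-4, -3, 0, 1}.
The Hessian is diagonal: diag(h_aa, h_bb). Second derivatives: h_aa(-2)=12, h_aa(0)=-12; h_bb(-4)=1800, h_bb(-3)=-1080, h_bb(0)=1080, h_bb(1)=-1800.
Saddle points occur where the two diagonal entries have opposite signs: (-2, -3), (-2, 1), (0, -4), (0, 0). Count: 4.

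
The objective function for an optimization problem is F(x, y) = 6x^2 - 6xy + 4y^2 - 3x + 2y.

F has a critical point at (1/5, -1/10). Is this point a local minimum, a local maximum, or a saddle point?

The Hessian of F is constant: H = [[12, -6], [-6, 8]].
det(H) = 12·8 − (-6)² = 60.
det(H) > 0 and tr(H) = 20 > 0, so H is positive definite and the point is a local minimum.

local minimum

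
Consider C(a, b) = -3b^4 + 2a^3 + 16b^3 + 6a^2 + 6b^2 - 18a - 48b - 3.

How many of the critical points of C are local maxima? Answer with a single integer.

2

C separates as a function of a plus a function of b, so ∇C=0 decouples.
∂C/∂a = 6(a - 1)(a + 3) = 0 at a ∈ {-3, 1}; ∂C/∂b = -12(b - 4)(b - 1)(b + 1) = 0 at b ∈ {-1, 1, 4}.
The Hessian is diagonal: diag(C_aa, C_bb). Second derivatives: C_aa(-3)=-24, C_aa(1)=24; C_bb(-1)=-120, C_bb(1)=72, C_bb(4)=-180.
Local maxima occur where both diagonal entries negative: (-3, -1), (-3, 4). Count: 2.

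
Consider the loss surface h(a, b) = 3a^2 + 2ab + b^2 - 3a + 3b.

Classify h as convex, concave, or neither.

h is quadratic, so its Hessian is the constant matrix H = [[6, 2], [2, 2]].
det(H) = 8, tr(H) = 8.
det(H) > 0 and tr(H) > 0, so H is positive definite everywhere: convex.

convex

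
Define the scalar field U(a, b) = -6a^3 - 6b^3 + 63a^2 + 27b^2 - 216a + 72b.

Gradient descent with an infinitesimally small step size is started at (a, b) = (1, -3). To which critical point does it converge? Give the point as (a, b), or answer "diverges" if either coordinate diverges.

(3, -1)

U is separable, so gradient descent decouples: a follows -∂U/∂a, b follows -∂U/∂b.
∂U/∂a = -18(a - 4)(a - 3); at a=1 this is -108, so a increases.
∂U/∂b = -18(b - 4)(b + 1); at b=-3 this is -252, so b increases.
a converges to its nearest critical value 3 (a local min of the a-part); b converges to -1. The iterate converges to (3, -1).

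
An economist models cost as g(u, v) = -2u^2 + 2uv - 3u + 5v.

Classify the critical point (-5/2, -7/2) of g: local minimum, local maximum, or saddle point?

saddle point

The Hessian of g is constant: H = [[-4, 2], [2, 0]].
det(H) = (-4)·0 − 2² = -4.
Since det(H) < 0, H is indefinite and the critical point is a saddle point.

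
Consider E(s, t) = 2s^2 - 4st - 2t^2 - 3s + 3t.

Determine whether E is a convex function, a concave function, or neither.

E is quadratic, so its Hessian is the constant matrix H = [[4, -4], [-4, -4]].
det(H) = -32, tr(H) = 0.
det(H) < 0, so H is indefinite: neither convex nor concave.

neither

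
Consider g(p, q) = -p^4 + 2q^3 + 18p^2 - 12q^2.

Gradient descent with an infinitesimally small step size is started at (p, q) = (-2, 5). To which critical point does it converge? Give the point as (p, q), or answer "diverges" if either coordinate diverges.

(0, 4)

g is separable, so gradient descent decouples: p follows -∂g/∂p, q follows -∂g/∂q.
∂g/∂p = -4p(p - 3)(p + 3); at p=-2 this is -40, so p increases.
∂g/∂q = 6q(q - 4); at q=5 this is 30, so q decreases.
p converges to its nearest critical value 0 (a local min of the p-part); q converges to 4. The iterate converges to (0, 4).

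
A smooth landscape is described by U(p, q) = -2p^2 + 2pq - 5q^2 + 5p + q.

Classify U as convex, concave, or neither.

U is quadratic, so its Hessian is the constant matrix H = [[-4, 2], [2, -10]].
det(H) = 36, tr(H) = -14.
det(H) > 0 and tr(H) < 0, so H is negative definite everywhere: concave.

concave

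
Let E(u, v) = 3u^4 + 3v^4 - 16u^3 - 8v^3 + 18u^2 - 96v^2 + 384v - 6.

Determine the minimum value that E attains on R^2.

E(u,v) separates as P(u) + Q(v) − 6, so its minimum is min P + min Q − 6.
P'(u) = 12u(u - 3)(u - 1) vanishes at u ∈ {0, 1, 3}; Q'(v) = 12(v - 4)(v - 2)(v + 4) vanishes at v ∈ {-4, 2, 4}.
Local minima of P (where P''>0): P(0)=0, P(3)=-27. Local minima of Q: Q(-4)=-1792, Q(4)=256.
So the global minimum of E is P(3) + Q(-4) − 6 = -27 − 1792 − 6 = -1825, attained at (3, -4).

-1825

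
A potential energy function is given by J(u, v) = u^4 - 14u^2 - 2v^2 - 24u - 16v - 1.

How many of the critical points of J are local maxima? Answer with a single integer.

1

J separates as a function of u plus a function of v, so ∇J=0 decouples.
∂J/∂u = 4(u - 3)(u + 1)(u + 2) = 0 at u ∈ {-2, -1, 3}; ∂J/∂v = -4(v + 4) = 0 at v ∈ {-4}.
The Hessian is diagonal: diag(J_uu, J_vv). Second derivatives: J_uu(-2)=20, J_uu(-1)=-16, J_uu(3)=80; J_vv(-4)=-4.
Local maxima occur where both diagonal entries negative: (-1, -4). Count: 1.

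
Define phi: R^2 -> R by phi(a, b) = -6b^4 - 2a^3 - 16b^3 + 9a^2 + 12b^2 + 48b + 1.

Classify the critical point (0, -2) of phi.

saddle point

The mixed partial ∂²phi/∂a∂b is 0, so the Hessian at any point is diag(phi_aa, phi_bb) = diag(6(-2a + 3), 24(-3b^2 - 4b + 1)).
At (0, -2): H = diag(18, -72).
The eigenvalues have opposite signs, so H is indefinite: a saddle point.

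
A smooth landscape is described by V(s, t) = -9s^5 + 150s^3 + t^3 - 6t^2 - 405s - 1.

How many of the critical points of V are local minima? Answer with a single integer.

V separates as a function of s plus a function of t, so ∇V=0 decouples.
∂V/∂s = -45(s - 3)(s - 1)(s + 1)(s + 3) = 0 at s ∈ {-3, -1, 1, 3}; ∂V/∂t = 3t(t - 4) = 0 at t ∈ {0, 4}.
The Hessian is diagonal: diag(V_ss, V_tt). Second derivatives: V_ss(-3)=2160, V_ss(-1)=-720, V_ss(1)=720, V_ss(3)=-2160; V_tt(0)=-12, V_tt(4)=12.
Local minima occur where both diagonal entries positive: (-3, 4), (1, 4). Count: 2.

2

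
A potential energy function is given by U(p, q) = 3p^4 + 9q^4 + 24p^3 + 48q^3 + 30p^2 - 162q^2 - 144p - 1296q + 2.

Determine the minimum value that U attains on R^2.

U(p,q) separates as A(p) + B(q) + 2, so its minimum is min A + min B + 2.
A'(p) = 12(p - 1)(p + 3)(p + 4) vanishes at p ∈ {-4, -3, 1}; B'(q) = 36(q - 3)(q + 3)(q + 4) vanishes at q ∈ {-4, -3, 3}.
Local minima of A (where A''>0): A(-4)=288, A(1)=-87. Local minima of B: B(-4)=1824, B(3)=-3321.
So the global minimum of U is A(1) + B(3) + 2 = -87 − 3321 + 2 = -3406, attained at (1, 3).

-3406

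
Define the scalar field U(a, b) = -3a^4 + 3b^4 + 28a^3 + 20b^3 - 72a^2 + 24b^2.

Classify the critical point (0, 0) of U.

saddle point

The mixed partial ∂²U/∂a∂b is 0, so the Hessian at any point is diag(U_aa, U_bb) = diag(12(-3a^2 + 14a - 12), 12(3b^2 + 10b + 4)).
At (0, 0): H = diag(-144, 48).
The eigenvalues have opposite signs, so H is indefinite: a saddle point.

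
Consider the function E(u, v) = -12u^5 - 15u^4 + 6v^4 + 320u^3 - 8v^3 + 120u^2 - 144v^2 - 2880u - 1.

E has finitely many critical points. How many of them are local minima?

4

E separates as a function of u plus a function of v, so ∇E=0 decouples.
∂E/∂u = -60(u - 3)(u - 2)(u + 2)(u + 4) = 0 at u ∈ {-4, -2, 2, 3}; ∂E/∂v = 24v(v - 4)(v + 3) = 0 at v ∈ {-3, 0, 4}.
The Hessian is diagonal: diag(E_uu, E_vv). Second derivatives: E_uu(-4)=5040, E_uu(-2)=-2400, E_uu(2)=1440, E_uu(3)=-2100; E_vv(-3)=504, E_vv(0)=-288, E_vv(4)=672.
Local minima occur where both diagonal entries positive: (-4, -3), (-4, 4), (2, -3), (2, 4). Count: 4.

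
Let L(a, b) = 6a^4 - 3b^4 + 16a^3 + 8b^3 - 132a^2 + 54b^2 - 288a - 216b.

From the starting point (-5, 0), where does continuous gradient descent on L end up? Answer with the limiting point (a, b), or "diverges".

L is separable, so gradient descent decouples: a follows -∂L/∂a, b follows -∂L/∂b.
∂L/∂a = 24(a - 3)(a + 1)(a + 4); at a=-5 this is -768, so a increases.
∂L/∂b = -12(b - 3)(b - 2)(b + 3); at b=0 this is -216, so b increases.
a converges to its nearest critical value -4 (a local min of the a-part); b converges to 2. The iterate converges to (-4, 2).

(-4, 2)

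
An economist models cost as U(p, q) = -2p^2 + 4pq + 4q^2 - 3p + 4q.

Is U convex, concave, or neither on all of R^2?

U is quadratic, so its Hessian is the constant matrix H = [[-4, 4], [4, 8]].
det(H) = -48, tr(H) = 4.
det(H) < 0, so H is indefinite: neither convex nor concave.

neither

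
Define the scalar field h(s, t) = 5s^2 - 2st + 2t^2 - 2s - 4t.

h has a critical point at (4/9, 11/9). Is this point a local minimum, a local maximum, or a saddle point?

local minimum

The Hessian of h is constant: H = [[10, -2], [-2, 4]].
det(H) = 10·4 − (-2)² = 36.
det(H) > 0 and tr(H) = 14 > 0, so H is positive definite and the point is a local minimum.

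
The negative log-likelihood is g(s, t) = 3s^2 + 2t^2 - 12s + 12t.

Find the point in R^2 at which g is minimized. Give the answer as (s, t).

(2, -3)

g(s,t) separates as P(s) + Q(t), so its minimum is min P + min Q.
P'(s) = 6s - 12 vanishes at s ∈ {2}; Q'(t) = 4(t + 3) vanishes at t ∈ {-3}.
Local minima of P (where P''>0): P(2)=-12. Local minima of Q: Q(-3)=-18.
So the global minimum of g is P(2) + Q(-3) = -12 − 18 = -30, attained at (2, -3).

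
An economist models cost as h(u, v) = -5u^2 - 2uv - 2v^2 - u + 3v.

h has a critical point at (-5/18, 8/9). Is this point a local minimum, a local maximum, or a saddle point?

local maximum

The Hessian of h is constant: H = [[-10, -2], [-2, -4]].
det(H) = (-10)·(-4) − (-2)² = 36.
det(H) > 0 and tr(H) = -14 < 0, so H is negative definite and the point is a local maximum.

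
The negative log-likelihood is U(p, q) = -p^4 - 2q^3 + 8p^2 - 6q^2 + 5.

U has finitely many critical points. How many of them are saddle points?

U separates as a function of p plus a function of q, so ∇U=0 decouples.
∂U/∂p = -4p(p - 2)(p + 2) = 0 at p ∈ {-2, 0, 2}; ∂U/∂q = -6q(q + 2) = 0 at q ∈ {-2, 0}.
The Hessian is diagonal: diag(U_pp, U_qq). Second derivatives: U_pp(-2)=-32, U_pp(0)=16, U_pp(2)=-32; U_qq(-2)=12, U_qq(0)=-12.
Saddle points occur where the two diagonal entries have opposite signs: (-2, -2), (0, 0), (2, -2). Count: 3.

3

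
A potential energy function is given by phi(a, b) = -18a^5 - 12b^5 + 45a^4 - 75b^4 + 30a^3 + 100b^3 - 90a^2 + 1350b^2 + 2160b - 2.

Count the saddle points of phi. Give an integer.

8

phi separates as a function of a plus a function of b, so ∇phi=0 decouples.
∂phi/∂a = -90a(a - 2)(a - 1)(a + 1) = 0 at a ∈ {-1, 0, 1, 2}; ∂phi/∂b = -60(b - 3)(b + 1)(b + 3)(b + 4) = 0 at b ∈ {-4, -3, -1, 3}.
The Hessian is diagonal: diag(phi_aa, phi_bb). Second derivatives: phi_aa(-1)=540, phi_aa(0)=-180, phi_aa(1)=180, phi_aa(2)=-540; phi_bb(-4)=1260, phi_bb(-3)=-720, phi_bb(-1)=1440, phi_bb(3)=-10080.
Saddle points occur where the two diagonal entries have opposite signs: (-1, -3), (-1, 3), (0, -4), (0, -1), (1, -3), (1, 3), (2, -4), (2, -1). Count: 8.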